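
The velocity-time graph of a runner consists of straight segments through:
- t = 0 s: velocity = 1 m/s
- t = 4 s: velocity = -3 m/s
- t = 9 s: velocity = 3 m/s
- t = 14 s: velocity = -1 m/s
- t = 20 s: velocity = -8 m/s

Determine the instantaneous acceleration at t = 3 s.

Acceleration is the slope of the v-t graph on 0–4 s: (-3 − 1)/(4 − 0) = -1 m/s².

-1 m/s²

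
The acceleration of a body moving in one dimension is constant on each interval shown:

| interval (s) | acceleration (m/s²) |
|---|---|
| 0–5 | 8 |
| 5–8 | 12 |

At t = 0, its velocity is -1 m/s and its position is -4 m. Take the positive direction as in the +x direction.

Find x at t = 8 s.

262 m

On each constant-a segment, Δv = aΔt and Δx = v₀Δt + ½aΔt²; chain segment to segment.
0–5 s: v starts -1 m/s; Δx = -1·5 + ½·8·5² = 95 m; v ends 39 m/s.
5–8 s: v starts 39 m/s; Δx = 39·3 + ½·12·3² = 171 m; v ends 75 m/s.
x(8) = -4 + Σ Δx = 262 m.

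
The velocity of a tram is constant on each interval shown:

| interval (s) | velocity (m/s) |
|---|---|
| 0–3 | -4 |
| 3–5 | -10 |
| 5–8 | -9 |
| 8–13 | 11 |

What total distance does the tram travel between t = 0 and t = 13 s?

Distance (not displacement) is the total path length: add the absolute areas under v-t.
0–3 s: |-4| × 3 = 12 m
3–5 s: |-10| × 2 = 20 m
5–8 s: |-9| × 3 = 27 m
8–13 s: |11| × 5 = 55 m
Total distance = 114 m

114 m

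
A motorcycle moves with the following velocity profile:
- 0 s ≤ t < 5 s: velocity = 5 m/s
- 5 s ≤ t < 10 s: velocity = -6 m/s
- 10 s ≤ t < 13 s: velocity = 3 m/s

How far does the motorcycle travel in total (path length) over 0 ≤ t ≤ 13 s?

64 m

Total distance travelled is ∫|v| dt — sum the magnitudes of each area piece.
0–5 s: |5| × 5 = 25 m
5–10 s: |-6| × 5 = 30 m
10–13 s: |3| × 3 = 9 m
Total distance = 64 m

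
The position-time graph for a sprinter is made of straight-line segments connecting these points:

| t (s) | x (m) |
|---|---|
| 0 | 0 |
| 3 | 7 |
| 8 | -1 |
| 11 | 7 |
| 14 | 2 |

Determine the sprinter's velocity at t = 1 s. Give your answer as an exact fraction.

7/3 m/s

Velocity is the slope of the x-t graph on 0–3 s: (7 − 0)/(3 − 0) = 7/3 m/s.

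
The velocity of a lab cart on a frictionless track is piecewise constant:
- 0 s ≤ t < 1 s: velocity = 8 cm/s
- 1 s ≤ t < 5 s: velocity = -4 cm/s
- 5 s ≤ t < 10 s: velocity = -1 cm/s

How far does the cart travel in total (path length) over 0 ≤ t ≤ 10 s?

Total distance travelled is ∫|v| dt — sum the magnitudes of each area piece.
0–1 s: |8| × 1 = 8 cm
1–5 s: |-4| × 4 = 16 cm
5–10 s: |-1| × 5 = 5 cm
Total distance = 29 cm

29 cm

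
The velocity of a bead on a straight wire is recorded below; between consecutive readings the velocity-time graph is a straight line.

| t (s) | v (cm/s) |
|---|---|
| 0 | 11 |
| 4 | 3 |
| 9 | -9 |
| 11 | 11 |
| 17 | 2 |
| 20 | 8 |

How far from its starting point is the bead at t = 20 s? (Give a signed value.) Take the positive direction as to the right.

69 cm

Displacement is the signed area under the v-t curve.
0–4 s: ½(11 + 3)(4) = 28 cm
4–9 s: ½(3 + -9)(5) = -15 cm
9–11 s: ½(-9 + 11)(2) = 2 cm
11–17 s: ½(11 + 2)(6) = 39 cm
17–20 s: ½(2 + 8)(3) = 15 cm
Net displacement = 69 cm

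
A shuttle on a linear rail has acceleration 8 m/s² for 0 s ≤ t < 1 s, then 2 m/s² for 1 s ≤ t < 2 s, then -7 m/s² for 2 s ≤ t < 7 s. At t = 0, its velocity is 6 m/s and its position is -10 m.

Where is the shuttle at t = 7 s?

7.5 m

On each constant-a segment, Δv = aΔt and Δx = v₀Δt + ½aΔt²; chain segment to segment.
0–1 s: v starts 6 m/s; Δx = 6·1 + ½·8·1² = 10 m; v ends 14 m/s.
1–2 s: v starts 14 m/s; Δx = 14·1 + ½·2·1² = 15 m; v ends 16 m/s.
2–7 s: v starts 16 m/s; Δx = 16·5 + ½·-7·5² = -7.5 m; v ends -19 m/s.
x(7) = -10 + Σ Δx = 7.5 m.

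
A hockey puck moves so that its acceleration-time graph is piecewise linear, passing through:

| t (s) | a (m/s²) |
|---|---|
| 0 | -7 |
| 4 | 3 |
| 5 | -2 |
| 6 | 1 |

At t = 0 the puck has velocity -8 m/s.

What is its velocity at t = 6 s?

Δv equals the area under the a-t graph; then v = v₀ + Δv.
0–4 s: ½(-7 + 3)(4) = -8 m/s
4–5 s: ½(3 + -2)(1) = 0.5 m/s
5–6 s: ½(-2 + 1)(1) = -0.5 m/s
Δv = -8 m/s, so v(6) = -8 + (-8) = -16 m/s.

-16 m/s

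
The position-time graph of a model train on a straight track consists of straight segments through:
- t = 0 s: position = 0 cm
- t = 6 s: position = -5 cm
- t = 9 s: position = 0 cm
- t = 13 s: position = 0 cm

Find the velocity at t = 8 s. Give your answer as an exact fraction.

5/3 cm/s

Velocity is the slope of the x-t graph on 6–9 s: (0 − -5)/(9 − 6) = 5/3 cm/s.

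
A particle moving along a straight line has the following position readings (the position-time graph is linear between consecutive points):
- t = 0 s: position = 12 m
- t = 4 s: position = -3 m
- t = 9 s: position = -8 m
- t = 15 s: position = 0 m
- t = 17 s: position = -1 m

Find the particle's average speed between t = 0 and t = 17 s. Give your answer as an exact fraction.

29/17 m/s

Average speed = (total path length)/(elapsed time); on a piecewise-linear x-t graph the path length is Σ|Δx|.
0–4 s: |Δx| = |-3 − 12| = 15 m
4–9 s: |Δx| = |-8 − -3| = 5 m
9–15 s: |Δx| = |0 − -8| = 8 m
15–17 s: |Δx| = |-1 − 0| = 1 m
Total path = 29 m; average speed = 29/17 = 29/17 m/s.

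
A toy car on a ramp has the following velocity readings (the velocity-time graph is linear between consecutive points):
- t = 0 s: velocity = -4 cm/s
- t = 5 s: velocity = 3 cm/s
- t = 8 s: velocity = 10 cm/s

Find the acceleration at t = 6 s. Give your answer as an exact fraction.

7/3 cm/s²

Acceleration is the slope of the v-t graph on 5–8 s: (10 − 3)/(8 − 5) = 7/3 cm/s².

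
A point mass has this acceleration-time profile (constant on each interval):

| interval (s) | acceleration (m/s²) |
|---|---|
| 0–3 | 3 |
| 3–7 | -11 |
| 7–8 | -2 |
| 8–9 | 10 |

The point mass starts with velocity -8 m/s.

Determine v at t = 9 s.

-35 m/s

Δv equals the area under the a-t graph; then v = v₀ + Δv.
0–3 s: 3 × 3 = 9 m/s
3–7 s: -11 × 4 = -44 m/s
7–8 s: -2 × 1 = -2 m/s
8–9 s: 10 × 1 = 10 m/s
Δv = -27 m/s, so v(9) = -8 + (-27) = -35 m/s.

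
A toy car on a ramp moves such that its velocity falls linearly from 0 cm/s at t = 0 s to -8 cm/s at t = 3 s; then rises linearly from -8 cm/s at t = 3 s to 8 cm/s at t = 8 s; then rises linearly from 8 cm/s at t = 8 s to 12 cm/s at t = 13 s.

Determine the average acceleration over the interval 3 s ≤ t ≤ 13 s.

2 cm/s²

Average acceleration = Δv/Δt = (12 − -8)/(13 − 3) = 2 cm/s².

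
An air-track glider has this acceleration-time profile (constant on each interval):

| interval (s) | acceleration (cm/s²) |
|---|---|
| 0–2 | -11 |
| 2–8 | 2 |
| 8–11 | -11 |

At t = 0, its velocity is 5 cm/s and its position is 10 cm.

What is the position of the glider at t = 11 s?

-132.5 cm

On each constant-a segment, Δv = aΔt and Δx = v₀Δt + ½aΔt²; chain segment to segment.
0–2 s: v starts 5 cm/s; Δx = 5·2 + ½·-11·2² = -12 cm; v ends -17 cm/s.
2–8 s: v starts -17 cm/s; Δx = -17·6 + ½·2·6² = -66 cm; v ends -5 cm/s.
8–11 s: v starts -5 cm/s; Δx = -5·3 + ½·-11·3² = -64.5 cm; v ends -38 cm/s.
x(11) = 10 + Σ Δx = -132.5 cm.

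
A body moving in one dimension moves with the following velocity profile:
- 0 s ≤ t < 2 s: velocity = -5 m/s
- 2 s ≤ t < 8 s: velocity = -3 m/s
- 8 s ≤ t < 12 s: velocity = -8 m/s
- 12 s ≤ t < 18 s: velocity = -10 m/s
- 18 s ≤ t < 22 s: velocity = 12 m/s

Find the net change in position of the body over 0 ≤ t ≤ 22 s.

-72 m

Displacement is the signed area under the v-t curve.
0–2 s: -5 × 2 = -10 m
2–8 s: -3 × 6 = -18 m
8–12 s: -8 × 4 = -32 m
12–18 s: -10 × 6 = -60 m
18–22 s: 12 × 4 = 48 m
Net displacement = -72 m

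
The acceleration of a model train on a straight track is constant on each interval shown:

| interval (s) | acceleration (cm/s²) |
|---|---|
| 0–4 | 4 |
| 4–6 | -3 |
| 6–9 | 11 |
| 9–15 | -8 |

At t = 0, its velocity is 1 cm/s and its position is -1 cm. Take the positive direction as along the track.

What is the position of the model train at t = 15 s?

265.5 cm

On each constant-a segment, Δv = aΔt and Δx = v₀Δt + ½aΔt²; chain segment to segment.
0–4 s: v starts 1 cm/s; Δx = 1·4 + ½·4·4² = 36 cm; v ends 17 cm/s.
4–6 s: v starts 17 cm/s; Δx = 17·2 + ½·-3·2² = 28 cm; v ends 11 cm/s.
6–9 s: v starts 11 cm/s; Δx = 11·3 + ½·11·3² = 82.5 cm; v ends 44 cm/s.
9–15 s: v starts 44 cm/s; Δx = 44·6 + ½·-8·6² = 120 cm; v ends -4 cm/s.
x(15) = -1 + Σ Δx = 265.5 cm.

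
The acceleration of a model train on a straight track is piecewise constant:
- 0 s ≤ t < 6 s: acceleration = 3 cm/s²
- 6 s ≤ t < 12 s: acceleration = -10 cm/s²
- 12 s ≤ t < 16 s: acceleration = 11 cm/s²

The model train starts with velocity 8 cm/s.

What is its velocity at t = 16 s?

Δv equals the area under the a-t graph; then v = v₀ + Δv.
0–6 s: 3 × 6 = 18 cm/s
6–12 s: -10 × 6 = -60 cm/s
12–16 s: 11 × 4 = 44 cm/s
Δv = 2 cm/s, so v(16) = 8 + (2) = 10 cm/s.

10 cm/s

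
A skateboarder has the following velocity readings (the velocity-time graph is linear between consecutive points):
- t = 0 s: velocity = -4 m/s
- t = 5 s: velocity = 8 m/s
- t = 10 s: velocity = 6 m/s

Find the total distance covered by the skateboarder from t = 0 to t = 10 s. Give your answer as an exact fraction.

155/3 m

Total distance travelled is ∫|v| dt — sum the magnitudes of each area piece.
0–5 s: v = 0 at t = 5/3 s; triangle areas 10/3 + 40/3 = 50/3 m
5–10 s: |½(8 + 6)(5)| = 35 m
Total distance = 155/3 m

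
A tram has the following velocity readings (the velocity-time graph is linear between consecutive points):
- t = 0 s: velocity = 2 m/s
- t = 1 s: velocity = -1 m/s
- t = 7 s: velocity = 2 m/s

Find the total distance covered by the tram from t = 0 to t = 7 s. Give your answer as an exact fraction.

35/6 m

Total distance travelled is ∫|v| dt — sum the magnitudes of each area piece.
0–1 s: v = 0 at t = 2/3 s; triangle areas 2/3 + 1/6 = 5/6 m
1–7 s: v = 0 at t = 3 s; triangle areas 1 + 4 = 5 m
Total distance = 35/6 m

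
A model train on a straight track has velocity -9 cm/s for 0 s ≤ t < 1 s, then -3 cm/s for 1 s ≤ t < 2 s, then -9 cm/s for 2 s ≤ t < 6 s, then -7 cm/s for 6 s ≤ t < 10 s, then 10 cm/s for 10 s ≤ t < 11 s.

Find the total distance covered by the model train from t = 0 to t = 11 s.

86 cm

Distance (not displacement) is the total path length: add the absolute areas under v-t.
0–1 s: |-9| × 1 = 9 cm
1–2 s: |-3| × 1 = 3 cm
2–6 s: |-9| × 4 = 36 cm
6–10 s: |-7| × 4 = 28 cm
10–11 s: |10| × 1 = 10 cm
Total distance = 86 cm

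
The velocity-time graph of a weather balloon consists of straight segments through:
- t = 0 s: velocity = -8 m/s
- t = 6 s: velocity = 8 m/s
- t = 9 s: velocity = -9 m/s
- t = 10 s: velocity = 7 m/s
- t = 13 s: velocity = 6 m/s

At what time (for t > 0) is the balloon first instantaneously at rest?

t = 3 s

v changes sign on 0–6 s (from -8 to 8); the graph is linear there, so v = 0 at t = 0 + (8)·(6 − 0)/(8 − -8) = 3 s.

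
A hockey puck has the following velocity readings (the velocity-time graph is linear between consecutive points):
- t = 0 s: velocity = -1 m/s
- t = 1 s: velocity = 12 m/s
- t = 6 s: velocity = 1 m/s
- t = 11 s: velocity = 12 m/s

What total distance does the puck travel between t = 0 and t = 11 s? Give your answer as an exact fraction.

1835/26 m

Total distance travelled is ∫|v| dt — sum the magnitudes of each area piece.
0–1 s: v = 0 at t = 1/13 s; triangle areas 1/26 + 72/13 = 145/26 m
1–6 s: |½(12 + 1)(5)| = 32.5 m
6–11 s: |½(1 + 12)(5)| = 32.5 m
Total distance = 1835/26 m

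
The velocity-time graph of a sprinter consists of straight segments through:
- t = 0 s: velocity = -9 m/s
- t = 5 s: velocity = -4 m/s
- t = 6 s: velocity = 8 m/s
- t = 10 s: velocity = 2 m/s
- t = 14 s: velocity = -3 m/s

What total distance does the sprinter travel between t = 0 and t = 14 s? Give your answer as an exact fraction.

1831/30 m

Distance (not displacement) is the total path length: add the absolute areas under v-t.
0–5 s: |½(-9 + -4)(5)| = 32.5 m
5–6 s: v = 0 at t = 16/3 s; triangle areas 2/3 + 8/3 = 10/3 m
6–10 s: |½(8 + 2)(4)| = 20 m
10–14 s: v = 0 at t = 11.6 s; triangle areas 1.6 + 3.6 = 5.2 m
Total distance = 1831/30 m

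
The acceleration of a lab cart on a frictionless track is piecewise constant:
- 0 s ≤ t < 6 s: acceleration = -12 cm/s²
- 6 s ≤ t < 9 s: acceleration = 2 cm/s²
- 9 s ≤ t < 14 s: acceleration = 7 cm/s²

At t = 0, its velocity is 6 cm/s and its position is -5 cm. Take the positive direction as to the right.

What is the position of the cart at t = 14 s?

On each constant-a segment, Δv = aΔt and Δx = v₀Δt + ½aΔt²; chain segment to segment.
0–6 s: v starts 6 cm/s; Δx = 6·6 + ½·-12·6² = -180 cm; v ends -66 cm/s.
6–9 s: v starts -66 cm/s; Δx = -66·3 + ½·2·3² = -189 cm; v ends -60 cm/s.
9–14 s: v starts -60 cm/s; Δx = -60·5 + ½·7·5² = -212.5 cm; v ends -25 cm/s.
x(14) = -5 + Σ Δx = -586.5 cm.

-586.5 cm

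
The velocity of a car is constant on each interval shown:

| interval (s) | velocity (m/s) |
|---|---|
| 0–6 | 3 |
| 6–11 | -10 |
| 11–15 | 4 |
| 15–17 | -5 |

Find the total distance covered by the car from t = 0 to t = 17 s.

94 m

Distance (not displacement) is the total path length: add the absolute areas under v-t.
0–6 s: |3| × 6 = 18 m
6–11 s: |-10| × 5 = 50 m
11–15 s: |4| × 4 = 16 m
15–17 s: |-5| × 2 = 10 m
Total distance = 94 m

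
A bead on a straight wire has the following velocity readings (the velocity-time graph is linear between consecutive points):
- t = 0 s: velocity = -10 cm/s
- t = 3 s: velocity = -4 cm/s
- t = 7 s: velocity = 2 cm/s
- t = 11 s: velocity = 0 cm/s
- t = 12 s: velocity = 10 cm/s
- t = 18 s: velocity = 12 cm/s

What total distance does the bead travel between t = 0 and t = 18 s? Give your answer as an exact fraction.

Total distance travelled is ∫|v| dt — sum the magnitudes of each area piece.
0–3 s: |½(-10 + -4)(3)| = 21 cm
3–7 s: v = 0 at t = 17/3 s; triangle areas 16/3 + 4/3 = 20/3 cm
7–11 s: |½(2 + 0)(4)| = 4 cm
11–12 s: |½(0 + 10)(1)| = 5 cm
12–18 s: |½(10 + 12)(6)| = 66 cm
Total distance = 308/3 cm

308/3 cm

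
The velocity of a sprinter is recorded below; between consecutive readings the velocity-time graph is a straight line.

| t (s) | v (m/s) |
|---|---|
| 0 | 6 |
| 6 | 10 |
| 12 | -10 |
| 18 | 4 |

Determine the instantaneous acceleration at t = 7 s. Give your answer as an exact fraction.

-10/3 m/s²

Acceleration is the slope of the v-t graph on 6–12 s: (-10 − 10)/(12 − 6) = -10/3 m/s².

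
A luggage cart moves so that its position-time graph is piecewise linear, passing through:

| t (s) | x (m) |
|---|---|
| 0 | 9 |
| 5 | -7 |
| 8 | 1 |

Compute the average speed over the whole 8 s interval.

Average speed = (total path length)/(elapsed time); on a piecewise-linear x-t graph the path length is Σ|Δx|.
0–5 s: |Δx| = |-7 − 9| = 16 m
5–8 s: |Δx| = |1 − -7| = 8 m
Total path = 24 m; average speed = 24/8 = 3 m/s.

3 m/s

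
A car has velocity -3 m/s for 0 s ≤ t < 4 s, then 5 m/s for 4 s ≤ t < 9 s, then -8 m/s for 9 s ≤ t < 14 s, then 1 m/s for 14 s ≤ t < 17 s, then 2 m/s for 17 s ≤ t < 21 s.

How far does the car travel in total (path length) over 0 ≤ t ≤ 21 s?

Total distance travelled is ∫|v| dt — sum the magnitudes of each area piece.
0–4 s: |-3| × 4 = 12 m
4–9 s: |5| × 5 = 25 m
9–14 s: |-8| × 5 = 40 m
14–17 s: |1| × 3 = 3 m
17–21 s: |2| × 4 = 8 m
Total distance = 88 m

88 m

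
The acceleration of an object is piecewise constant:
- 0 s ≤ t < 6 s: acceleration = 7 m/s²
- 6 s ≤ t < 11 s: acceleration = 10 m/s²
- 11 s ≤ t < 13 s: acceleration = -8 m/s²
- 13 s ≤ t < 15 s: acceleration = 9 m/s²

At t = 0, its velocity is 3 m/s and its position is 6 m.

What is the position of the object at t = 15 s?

850 m

On each constant-a segment, Δv = aΔt and Δx = v₀Δt + ½aΔt²; chain segment to segment.
0–6 s: v starts 3 m/s; Δx = 3·6 + ½·7·6² = 144 m; v ends 45 m/s.
6–11 s: v starts 45 m/s; Δx = 45·5 + ½·10·5² = 350 m; v ends 95 m/s.
11–13 s: v starts 95 m/s; Δx = 95·2 + ½·-8·2² = 174 m; v ends 79 m/s.
13–15 s: v starts 79 m/s; Δx = 79·2 + ½·9·2² = 176 m; v ends 97 m/s.
x(15) = 6 + Σ Δx = 850 m.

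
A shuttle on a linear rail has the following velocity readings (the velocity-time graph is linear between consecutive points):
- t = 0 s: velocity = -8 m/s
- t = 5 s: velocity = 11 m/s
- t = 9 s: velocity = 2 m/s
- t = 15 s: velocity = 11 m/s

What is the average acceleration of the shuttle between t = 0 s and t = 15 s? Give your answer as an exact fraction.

19/15 m/s²

Average acceleration = Δv/Δt = (11 − -8)/(15 − 0) = 19/15 m/s².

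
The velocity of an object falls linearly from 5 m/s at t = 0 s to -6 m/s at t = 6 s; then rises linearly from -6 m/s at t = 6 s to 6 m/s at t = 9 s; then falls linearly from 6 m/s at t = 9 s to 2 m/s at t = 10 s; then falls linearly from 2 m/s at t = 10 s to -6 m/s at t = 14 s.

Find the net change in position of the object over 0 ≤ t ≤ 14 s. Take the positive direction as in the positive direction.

Net displacement equals the area under the velocity-time graph (areas below the axis count negative).
0–6 s: ½(5 + -6)(6) = -3 m
6–9 s: ½(-6 + 6)(3) = 0 m
9–10 s: ½(6 + 2)(1) = 4 m
10–14 s: ½(2 + -6)(4) = -8 m
Net displacement = -7 m

-7 m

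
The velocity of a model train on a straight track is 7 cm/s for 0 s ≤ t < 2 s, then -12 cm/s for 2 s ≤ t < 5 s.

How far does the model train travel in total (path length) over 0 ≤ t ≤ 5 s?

50 cm

Distance (not displacement) is the total path length: add the absolute areas under v-t.
0–2 s: |7| × 2 = 14 cm
2–5 s: |-12| × 3 = 36 cm
Total distance = 50 cm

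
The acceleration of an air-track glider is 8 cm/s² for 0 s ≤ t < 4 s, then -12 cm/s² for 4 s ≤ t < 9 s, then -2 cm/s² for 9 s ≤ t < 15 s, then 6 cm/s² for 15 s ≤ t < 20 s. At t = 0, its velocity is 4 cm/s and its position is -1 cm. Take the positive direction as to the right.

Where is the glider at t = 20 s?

-176 cm

On each constant-a segment, Δv = aΔt and Δx = v₀Δt + ½aΔt²; chain segment to segment.
0–4 s: v starts 4 cm/s; Δx = 4·4 + ½·8·4² = 80 cm; v ends 36 cm/s.
4–9 s: v starts 36 cm/s; Δx = 36·5 + ½·-12·5² = 30 cm; v ends -24 cm/s.
9–15 s: v starts -24 cm/s; Δx = -24·6 + ½·-2·6² = -180 cm; v ends -36 cm/s.
15–20 s: v starts -36 cm/s; Δx = -36·5 + ½·6·5² = -105 cm; v ends -6 cm/s.
x(20) = -1 + Σ Δx = -176 cm.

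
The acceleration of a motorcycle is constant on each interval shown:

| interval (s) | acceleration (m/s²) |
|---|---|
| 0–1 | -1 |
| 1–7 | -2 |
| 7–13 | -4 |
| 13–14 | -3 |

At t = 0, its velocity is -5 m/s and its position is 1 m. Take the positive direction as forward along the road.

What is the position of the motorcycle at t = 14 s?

-300 m

On each constant-a segment, Δv = aΔt and Δx = v₀Δt + ½aΔt²; chain segment to segment.
0–1 s: v starts -5 m/s; Δx = -5·1 + ½·-1·1² = -5.5 m; v ends -6 m/s.
1–7 s: v starts -6 m/s; Δx = -6·6 + ½·-2·6² = -72 m; v ends -18 m/s.
7–13 s: v starts -18 m/s; Δx = -18·6 + ½·-4·6² = -180 m; v ends -42 m/s.
13–14 s: v starts -42 m/s; Δx = -42·1 + ½·-3·1² = -43.5 m; v ends -45 m/s.
x(14) = 1 + Σ Δx = -300 m.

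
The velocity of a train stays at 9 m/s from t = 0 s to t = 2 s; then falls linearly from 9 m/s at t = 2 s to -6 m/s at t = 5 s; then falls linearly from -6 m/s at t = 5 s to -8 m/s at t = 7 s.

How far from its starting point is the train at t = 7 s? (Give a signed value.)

8.5 m

Displacement is the signed area under the v-t curve.
0–2 s: 9 × 2 = 18 m
2–5 s: ½(9 + -6)(3) = 4.5 m
5–7 s: ½(-6 + -8)(2) = -14 m
Net displacement = 8.5 m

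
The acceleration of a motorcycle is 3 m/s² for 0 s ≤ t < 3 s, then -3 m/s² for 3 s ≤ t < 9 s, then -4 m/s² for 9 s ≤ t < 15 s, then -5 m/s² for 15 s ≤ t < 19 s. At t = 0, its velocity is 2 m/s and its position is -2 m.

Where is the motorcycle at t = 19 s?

-248.5 m

On each constant-a segment, Δv = aΔt and Δx = v₀Δt + ½aΔt²; chain segment to segment.
0–3 s: v starts 2 m/s; Δx = 2·3 + ½·3·3² = 19.5 m; v ends 11 m/s.
3–9 s: v starts 11 m/s; Δx = 11·6 + ½·-3·6² = 12 m; v ends -7 m/s.
9–15 s: v starts -7 m/s; Δx = -7·6 + ½·-4·6² = -114 m; v ends -31 m/s.
15–19 s: v starts -31 m/s; Δx = -31·4 + ½·-5·4² = -164 m; v ends -51 m/s.
x(19) = -2 + Σ Δx = -248.5 m.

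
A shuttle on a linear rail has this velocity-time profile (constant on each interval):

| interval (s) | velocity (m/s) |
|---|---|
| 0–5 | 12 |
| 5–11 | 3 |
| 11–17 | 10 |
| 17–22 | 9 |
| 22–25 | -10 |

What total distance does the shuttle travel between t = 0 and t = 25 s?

Total distance travelled is ∫|v| dt — sum the magnitudes of each area piece.
0–5 s: |12| × 5 = 60 m
5–11 s: |3| × 6 = 18 m
11–17 s: |10| × 6 = 60 m
17–22 s: |9| × 5 = 45 m
22–25 s: |-10| × 3 = 30 m
Total distance = 213 m

213 m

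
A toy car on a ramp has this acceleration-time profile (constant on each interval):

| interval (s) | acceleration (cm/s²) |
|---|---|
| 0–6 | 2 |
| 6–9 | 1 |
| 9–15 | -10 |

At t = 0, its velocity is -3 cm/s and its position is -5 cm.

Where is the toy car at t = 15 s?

-63.5 cm

On each constant-a segment, Δv = aΔt and Δx = v₀Δt + ½aΔt²; chain segment to segment.
0–6 s: v starts -3 cm/s; Δx = -3·6 + ½·2·6² = 18 cm; v ends 9 cm/s.
6–9 s: v starts 9 cm/s; Δx = 9·3 + ½·1·3² = 31.5 cm; v ends 12 cm/s.
9–15 s: v starts 12 cm/s; Δx = 12·6 + ½·-10·6² = -108 cm; v ends -48 cm/s.
x(15) = -5 + Σ Δx = -63.5 cm.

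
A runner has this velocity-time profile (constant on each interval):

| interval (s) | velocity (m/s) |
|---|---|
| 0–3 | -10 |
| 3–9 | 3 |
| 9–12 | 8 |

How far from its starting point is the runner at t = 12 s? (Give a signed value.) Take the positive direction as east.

Displacement is the signed area under the v-t curve.
0–3 s: -10 × 3 = -30 m
3–9 s: 3 × 6 = 18 m
9–12 s: 8 × 3 = 24 m
Net displacement = 12 m

12 m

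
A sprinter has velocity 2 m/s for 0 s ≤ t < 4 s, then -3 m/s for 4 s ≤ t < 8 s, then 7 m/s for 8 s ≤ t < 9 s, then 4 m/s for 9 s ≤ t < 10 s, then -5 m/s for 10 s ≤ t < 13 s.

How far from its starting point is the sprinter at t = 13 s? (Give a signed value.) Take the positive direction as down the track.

Displacement is the signed area under the v-t curve.
0–4 s: 2 × 4 = 8 m
4–8 s: -3 × 4 = -12 m
8–9 s: 7 × 1 = 7 m
9–10 s: 4 × 1 = 4 m
10–13 s: -5 × 3 = -15 m
Net displacement = -8 m

-8 m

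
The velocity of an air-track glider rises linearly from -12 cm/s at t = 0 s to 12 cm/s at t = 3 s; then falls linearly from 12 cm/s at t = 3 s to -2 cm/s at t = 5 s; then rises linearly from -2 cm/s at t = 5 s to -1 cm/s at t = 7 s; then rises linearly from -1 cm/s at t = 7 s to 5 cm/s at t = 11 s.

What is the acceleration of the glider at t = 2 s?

8 cm/s²

Acceleration is the slope of the v-t graph on 0–3 s: (12 − -12)/(3 − 0) = 8 cm/s².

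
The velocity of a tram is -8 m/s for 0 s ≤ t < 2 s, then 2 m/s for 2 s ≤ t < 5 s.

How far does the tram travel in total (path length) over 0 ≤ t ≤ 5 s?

22 m

Total distance travelled is ∫|v| dt — sum the magnitudes of each area piece.
0–2 s: |-8| × 2 = 16 m
2–5 s: |2| × 3 = 6 m
Total distance = 22 m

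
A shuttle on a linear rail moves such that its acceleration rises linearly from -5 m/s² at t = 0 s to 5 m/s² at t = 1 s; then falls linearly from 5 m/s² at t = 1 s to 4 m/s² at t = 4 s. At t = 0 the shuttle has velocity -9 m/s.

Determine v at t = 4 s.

4.5 m/s

Δv equals the area under the a-t graph; then v = v₀ + Δv.
0–1 s: ½(-5 + 5)(1) = 0 m/s
1–4 s: ½(5 + 4)(3) = 13.5 m/s
Δv = 13.5 m/s, so v(4) = -9 + (13.5) = 4.5 m/s.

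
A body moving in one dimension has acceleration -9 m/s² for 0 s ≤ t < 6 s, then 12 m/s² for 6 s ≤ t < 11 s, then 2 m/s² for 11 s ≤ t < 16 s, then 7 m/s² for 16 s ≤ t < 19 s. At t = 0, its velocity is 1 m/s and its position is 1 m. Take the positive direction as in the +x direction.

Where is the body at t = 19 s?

-127.5 m

On each constant-a segment, Δv = aΔt and Δx = v₀Δt + ½aΔt²; chain segment to segment.
0–6 s: v starts 1 m/s; Δx = 1·6 + ½·-9·6² = -156 m; v ends -53 m/s.
6–11 s: v starts -53 m/s; Δx = -53·5 + ½·12·5² = -115 m; v ends 7 m/s.
11–16 s: v starts 7 m/s; Δx = 7·5 + ½·2·5² = 60 m; v ends 17 m/s.
16–19 s: v starts 17 m/s; Δx = 17·3 + ½·7·3² = 82.5 m; v ends 38 m/s.
x(19) = 1 + Σ Δx = -127.5 m.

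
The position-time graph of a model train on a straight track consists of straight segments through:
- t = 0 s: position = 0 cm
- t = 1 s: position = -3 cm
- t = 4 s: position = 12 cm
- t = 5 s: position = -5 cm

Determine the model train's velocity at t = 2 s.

5 cm/s

Velocity is the slope of the x-t graph on 1–4 s: (12 − -3)/(4 − 1) = 5 cm/s.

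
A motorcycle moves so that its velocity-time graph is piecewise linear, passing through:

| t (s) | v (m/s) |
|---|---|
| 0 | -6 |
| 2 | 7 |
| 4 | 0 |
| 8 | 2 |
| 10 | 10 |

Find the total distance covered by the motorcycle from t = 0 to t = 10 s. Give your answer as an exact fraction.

384/13 m

Distance (not displacement) is the total path length: add the absolute areas under v-t.
0–2 s: v = 0 at t = 12/13 s; triangle areas 36/13 + 49/13 = 85/13 m
2–4 s: |½(7 + 0)(2)| = 7 m
4–8 s: |½(0 + 2)(4)| = 4 m
8–10 s: |½(2 + 10)(2)| = 12 m
Total distance = 384/13 m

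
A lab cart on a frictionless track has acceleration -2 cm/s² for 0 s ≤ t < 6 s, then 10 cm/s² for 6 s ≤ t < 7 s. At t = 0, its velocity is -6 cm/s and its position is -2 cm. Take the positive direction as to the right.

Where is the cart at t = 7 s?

On each constant-a segment, Δv = aΔt and Δx = v₀Δt + ½aΔt²; chain segment to segment.
0–6 s: v starts -6 cm/s; Δx = -6·6 + ½·-2·6² = -72 cm; v ends -18 cm/s.
6–7 s: v starts -18 cm/s; Δx = -18·1 + ½·10·1² = -13 cm; v ends -8 cm/s.
x(7) = -2 + Σ Δx = -87 cm.

-87 cm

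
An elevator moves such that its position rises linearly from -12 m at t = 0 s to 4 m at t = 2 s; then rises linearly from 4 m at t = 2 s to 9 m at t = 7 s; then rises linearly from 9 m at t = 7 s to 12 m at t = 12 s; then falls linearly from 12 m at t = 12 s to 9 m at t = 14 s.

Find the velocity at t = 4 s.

1 m/s

Velocity is the slope of the x-t graph on 2–7 s: (9 − 4)/(7 − 2) = 1 m/s.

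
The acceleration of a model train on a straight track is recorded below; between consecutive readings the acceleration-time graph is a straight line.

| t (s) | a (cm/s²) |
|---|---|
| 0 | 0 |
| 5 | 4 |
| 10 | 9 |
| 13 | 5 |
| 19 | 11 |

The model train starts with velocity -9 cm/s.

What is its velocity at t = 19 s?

Δv equals the area under the a-t graph; then v = v₀ + Δv.
0–5 s: ½(0 + 4)(5) = 10 cm/s
5–10 s: ½(4 + 9)(5) = 32.5 cm/s
10–13 s: ½(9 + 5)(3) = 21 cm/s
13–19 s: ½(5 + 11)(6) = 48 cm/s
Δv = 111.5 cm/s, so v(19) = -9 + (111.5) = 102.5 cm/s.

102.5 cm/s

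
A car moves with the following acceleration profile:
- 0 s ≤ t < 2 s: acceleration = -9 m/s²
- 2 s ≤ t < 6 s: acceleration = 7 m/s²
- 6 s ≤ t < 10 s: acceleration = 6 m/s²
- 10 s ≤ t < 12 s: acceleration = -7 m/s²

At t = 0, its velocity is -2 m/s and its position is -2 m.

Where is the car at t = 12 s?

82 m

On each constant-a segment, Δv = aΔt and Δx = v₀Δt + ½aΔt²; chain segment to segment.
0–2 s: v starts -2 m/s; Δx = -2·2 + ½·-9·2² = -22 m; v ends -20 m/s.
2–6 s: v starts -20 m/s; Δx = -20·4 + ½·7·4² = -24 m; v ends 8 m/s.
6–10 s: v starts 8 m/s; Δx = 8·4 + ½·6·4² = 80 m; v ends 32 m/s.
10–12 s: v starts 32 m/s; Δx = 32·2 + ½·-7·2² = 50 m; v ends 18 m/s.
x(12) = -2 + Σ Δx = 82 m.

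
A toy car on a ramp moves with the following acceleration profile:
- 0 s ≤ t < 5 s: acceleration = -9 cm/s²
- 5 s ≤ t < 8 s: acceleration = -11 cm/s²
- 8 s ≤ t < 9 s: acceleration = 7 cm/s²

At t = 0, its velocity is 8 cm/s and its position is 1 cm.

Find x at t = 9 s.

On each constant-a segment, Δv = aΔt and Δx = v₀Δt + ½aΔt²; chain segment to segment.
0–5 s: v starts 8 cm/s; Δx = 8·5 + ½·-9·5² = -72.5 cm; v ends -37 cm/s.
5–8 s: v starts -37 cm/s; Δx = -37·3 + ½·-11·3² = -160.5 cm; v ends -70 cm/s.
8–9 s: v starts -70 cm/s; Δx = -70·1 + ½·7·1² = -66.5 cm; v ends -63 cm/s.
x(9) = 1 + Σ Δx = -298.5 cm.

-298.5 cm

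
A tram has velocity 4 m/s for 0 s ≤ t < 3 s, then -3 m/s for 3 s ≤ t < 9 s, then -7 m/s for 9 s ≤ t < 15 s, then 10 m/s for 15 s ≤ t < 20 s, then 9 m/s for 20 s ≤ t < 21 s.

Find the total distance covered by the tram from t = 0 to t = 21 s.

131 m

Distance (not displacement) is the total path length: add the absolute areas under v-t.
0–3 s: |4| × 3 = 12 m
3–9 s: |-3| × 6 = 18 m
9–15 s: |-7| × 6 = 42 m
15–20 s: |10| × 5 = 50 m
20–21 s: |9| × 1 = 9 m
Total distance = 131 m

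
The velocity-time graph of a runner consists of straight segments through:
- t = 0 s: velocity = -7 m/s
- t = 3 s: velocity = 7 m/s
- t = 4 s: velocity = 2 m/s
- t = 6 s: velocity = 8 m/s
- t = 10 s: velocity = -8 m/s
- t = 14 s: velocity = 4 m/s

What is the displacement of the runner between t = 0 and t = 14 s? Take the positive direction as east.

6.5 m

Net displacement equals the area under the velocity-time graph (areas below the axis count negative).
0–3 s: ½(-7 + 7)(3) = 0 m
3–4 s: ½(7 + 2)(1) = 4.5 m
4–6 s: ½(2 + 8)(2) = 10 m
6–10 s: ½(8 + -8)(4) = 0 m
10–14 s: ½(-8 + 4)(4) = -8 m
Net displacement = 6.5 m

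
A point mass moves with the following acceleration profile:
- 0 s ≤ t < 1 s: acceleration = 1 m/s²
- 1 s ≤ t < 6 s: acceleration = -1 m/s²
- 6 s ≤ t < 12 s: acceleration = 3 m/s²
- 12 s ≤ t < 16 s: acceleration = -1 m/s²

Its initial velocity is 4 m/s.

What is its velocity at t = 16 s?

Δv equals the area under the a-t graph; then v = v₀ + Δv.
0–1 s: 1 × 1 = 1 m/s
1–6 s: -1 × 5 = -5 m/s
6–12 s: 3 × 6 = 18 m/s
12–16 s: -1 × 4 = -4 m/s
Δv = 10 m/s, so v(16) = 4 + (10) = 14 m/s.

14 m/s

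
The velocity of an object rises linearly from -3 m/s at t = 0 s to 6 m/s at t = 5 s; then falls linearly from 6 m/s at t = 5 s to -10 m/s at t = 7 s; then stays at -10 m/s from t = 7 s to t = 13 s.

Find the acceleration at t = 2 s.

Acceleration is the slope of the v-t graph on 0–5 s: (6 − -3)/(5 − 0) = 1.8 m/s².

1.8 m/s²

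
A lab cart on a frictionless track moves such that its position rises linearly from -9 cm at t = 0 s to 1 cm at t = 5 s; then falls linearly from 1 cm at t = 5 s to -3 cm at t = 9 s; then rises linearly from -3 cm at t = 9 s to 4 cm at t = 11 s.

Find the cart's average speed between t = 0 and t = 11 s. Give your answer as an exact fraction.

21/11 cm/s

Average speed = (total path length)/(elapsed time); on a piecewise-linear x-t graph the path length is Σ|Δx|.
0–5 s: |Δx| = |1 − -9| = 10 cm
5–9 s: |Δx| = |-3 − 1| = 4 cm
9–11 s: |Δx| = |4 − -3| = 7 cm
Total path = 21 cm; average speed = 21/11 = 21/11 cm/s.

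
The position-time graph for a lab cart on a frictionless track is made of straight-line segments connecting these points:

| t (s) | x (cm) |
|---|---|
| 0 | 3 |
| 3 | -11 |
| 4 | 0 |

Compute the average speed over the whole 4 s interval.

6.25 cm/s

Average speed = (total path length)/(elapsed time); on a piecewise-linear x-t graph the path length is Σ|Δx|.
0–3 s: |Δx| = |-11 − 3| = 14 cm
3–4 s: |Δx| = |0 − -11| = 11 cm
Total path = 25 cm; average speed = 25/4 = 6.25 cm/s.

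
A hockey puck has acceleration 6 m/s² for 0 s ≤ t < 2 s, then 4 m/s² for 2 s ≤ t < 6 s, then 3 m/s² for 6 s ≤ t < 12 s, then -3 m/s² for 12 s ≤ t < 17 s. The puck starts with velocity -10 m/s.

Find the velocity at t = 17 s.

Δv equals the area under the a-t graph; then v = v₀ + Δv.
0–2 s: 6 × 2 = 12 m/s
2–6 s: 4 × 4 = 16 m/s
6–12 s: 3 × 6 = 18 m/s
12–17 s: -3 × 5 = -15 m/s
Δv = 31 m/s, so v(17) = -10 + (31) = 21 m/s.

21 m/s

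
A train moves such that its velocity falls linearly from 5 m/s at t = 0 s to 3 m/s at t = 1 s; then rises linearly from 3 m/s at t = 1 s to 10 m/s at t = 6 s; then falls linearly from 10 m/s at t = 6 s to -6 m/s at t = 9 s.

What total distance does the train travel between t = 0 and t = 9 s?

Total distance travelled is ∫|v| dt — sum the magnitudes of each area piece.
0–1 s: |½(5 + 3)(1)| = 4 m
1–6 s: |½(3 + 10)(5)| = 32.5 m
6–9 s: v = 0 at t = 7.875 s; triangle areas 9.375 + 3.375 = 12.75 m
Total distance = 49.25 m

49.25 m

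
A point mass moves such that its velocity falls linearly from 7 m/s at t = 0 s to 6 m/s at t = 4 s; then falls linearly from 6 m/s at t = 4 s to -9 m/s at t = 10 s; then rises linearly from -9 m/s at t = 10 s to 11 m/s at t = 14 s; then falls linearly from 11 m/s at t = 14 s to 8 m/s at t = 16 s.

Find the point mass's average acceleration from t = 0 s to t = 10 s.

-1.6 m/s²

Average acceleration = Δv/Δt = (-9 − 7)/(10 − 0) = -1.6 m/s².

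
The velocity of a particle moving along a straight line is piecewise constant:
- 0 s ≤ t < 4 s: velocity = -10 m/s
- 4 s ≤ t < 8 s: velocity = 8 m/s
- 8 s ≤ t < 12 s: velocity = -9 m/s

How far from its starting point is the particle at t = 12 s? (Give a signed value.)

Net displacement equals the area under the velocity-time graph (areas below the axis count negative).
0–4 s: -10 × 4 = -40 m
4–8 s: 8 × 4 = 32 m
8–12 s: -9 × 4 = -36 m
Net displacement = -44 m

-44 m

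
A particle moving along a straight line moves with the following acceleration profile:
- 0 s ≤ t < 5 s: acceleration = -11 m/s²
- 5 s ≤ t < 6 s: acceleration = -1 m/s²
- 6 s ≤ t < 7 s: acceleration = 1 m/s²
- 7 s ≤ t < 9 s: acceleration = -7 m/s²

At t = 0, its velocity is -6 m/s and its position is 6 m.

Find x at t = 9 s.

On each constant-a segment, Δv = aΔt and Δx = v₀Δt + ½aΔt²; chain segment to segment.
0–5 s: v starts -6 m/s; Δx = -6·5 + ½·-11·5² = -167.5 m; v ends -61 m/s.
5–6 s: v starts -61 m/s; Δx = -61·1 + ½·-1·1² = -61.5 m; v ends -62 m/s.
6–7 s: v starts -62 m/s; Δx = -62·1 + ½·1·1² = -61.5 m; v ends -61 m/s.
7–9 s: v starts -61 m/s; Δx = -61·2 + ½·-7·2² = -136 m; v ends -75 m/s.
x(9) = 6 + Σ Δx = -420.5 m.

-420.5 m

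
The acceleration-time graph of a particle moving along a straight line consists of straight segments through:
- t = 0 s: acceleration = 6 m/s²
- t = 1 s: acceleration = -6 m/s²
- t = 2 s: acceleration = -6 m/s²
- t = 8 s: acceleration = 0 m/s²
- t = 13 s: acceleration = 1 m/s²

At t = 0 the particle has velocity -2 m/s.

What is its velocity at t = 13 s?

-23.5 m/s

Δv equals the area under the a-t graph; then v = v₀ + Δv.
0–1 s: ½(6 + -6)(1) = 0 m/s
1–2 s: -6 × 1 = -6 m/s
2–8 s: ½(-6 + 0)(6) = -18 m/s
8–13 s: ½(0 + 1)(5) = 2.5 m/s
Δv = -21.5 m/s, so v(13) = -2 + (-21.5) = -23.5 m/s.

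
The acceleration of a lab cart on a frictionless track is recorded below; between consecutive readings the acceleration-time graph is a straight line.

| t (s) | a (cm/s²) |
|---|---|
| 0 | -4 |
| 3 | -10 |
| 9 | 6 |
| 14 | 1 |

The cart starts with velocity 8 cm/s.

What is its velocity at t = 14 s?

-7.5 cm/s

Δv equals the area under the a-t graph; then v = v₀ + Δv.
0–3 s: ½(-4 + -10)(3) = -21 cm/s
3–9 s: ½(-10 + 6)(6) = -12 cm/s
9–14 s: ½(6 + 1)(5) = 17.5 cm/s
Δv = -15.5 cm/s, so v(14) = 8 + (-15.5) = -7.5 cm/s.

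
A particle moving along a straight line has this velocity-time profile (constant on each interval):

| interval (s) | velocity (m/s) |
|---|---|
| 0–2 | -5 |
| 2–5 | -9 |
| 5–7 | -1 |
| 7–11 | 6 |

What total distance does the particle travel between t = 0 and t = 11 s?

Total distance travelled is ∫|v| dt — sum the magnitudes of each area piece.
0–2 s: |-5| × 2 = 10 m
2–5 s: |-9| × 3 = 27 m
5–7 s: |-1| × 2 = 2 m
7–11 s: |6| × 4 = 24 m
Total distance = 63 m

63 m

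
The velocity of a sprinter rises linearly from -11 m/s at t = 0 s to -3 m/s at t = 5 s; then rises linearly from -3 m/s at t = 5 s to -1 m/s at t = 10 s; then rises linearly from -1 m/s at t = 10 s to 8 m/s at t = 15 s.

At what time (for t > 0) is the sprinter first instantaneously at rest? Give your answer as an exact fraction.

t = 95/9 s

v changes sign on 10–15 s (from -1 to 8); the graph is linear there, so v = 0 at t = 10 + (1)·(15 − 10)/(8 − -1) = 95/9 s.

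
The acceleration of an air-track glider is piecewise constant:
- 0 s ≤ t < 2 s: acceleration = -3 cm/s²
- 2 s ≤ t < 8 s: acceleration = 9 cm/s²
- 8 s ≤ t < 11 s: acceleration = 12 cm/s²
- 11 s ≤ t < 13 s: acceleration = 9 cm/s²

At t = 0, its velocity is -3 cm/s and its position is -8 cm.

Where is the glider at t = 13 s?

On each constant-a segment, Δv = aΔt and Δx = v₀Δt + ½aΔt²; chain segment to segment.
0–2 s: v starts -3 cm/s; Δx = -3·2 + ½·-3·2² = -12 cm; v ends -9 cm/s.
2–8 s: v starts -9 cm/s; Δx = -9·6 + ½·9·6² = 108 cm; v ends 45 cm/s.
8–11 s: v starts 45 cm/s; Δx = 45·3 + ½·12·3² = 189 cm; v ends 81 cm/s.
11–13 s: v starts 81 cm/s; Δx = 81·2 + ½·9·2² = 180 cm; v ends 99 cm/s.
x(13) = -8 + Σ Δx = 457 cm.

457 cm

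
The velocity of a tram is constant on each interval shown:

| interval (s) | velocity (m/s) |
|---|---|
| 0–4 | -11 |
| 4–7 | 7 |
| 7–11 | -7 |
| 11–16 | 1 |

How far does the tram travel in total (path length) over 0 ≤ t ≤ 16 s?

Distance (not displacement) is the total path length: add the absolute areas under v-t.
0–4 s: |-11| × 4 = 44 m
4–7 s: |7| × 3 = 21 m
7–11 s: |-7| × 4 = 28 m
11–16 s: |1| × 5 = 5 m
Total distance = 98 m

98 m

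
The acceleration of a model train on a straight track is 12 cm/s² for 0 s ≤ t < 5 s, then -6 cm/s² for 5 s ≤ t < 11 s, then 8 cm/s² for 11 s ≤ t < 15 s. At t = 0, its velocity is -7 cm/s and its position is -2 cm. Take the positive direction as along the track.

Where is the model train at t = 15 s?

455 cm

On each constant-a segment, Δv = aΔt and Δx = v₀Δt + ½aΔt²; chain segment to segment.
0–5 s: v starts -7 cm/s; Δx = -7·5 + ½·12·5² = 115 cm; v ends 53 cm/s.
5–11 s: v starts 53 cm/s; Δx = 53·6 + ½·-6·6² = 210 cm; v ends 17 cm/s.
11–15 s: v starts 17 cm/s; Δx = 17·4 + ½·8·4² = 132 cm; v ends 49 cm/s.
x(15) = -2 + Σ Δx = 455 cm.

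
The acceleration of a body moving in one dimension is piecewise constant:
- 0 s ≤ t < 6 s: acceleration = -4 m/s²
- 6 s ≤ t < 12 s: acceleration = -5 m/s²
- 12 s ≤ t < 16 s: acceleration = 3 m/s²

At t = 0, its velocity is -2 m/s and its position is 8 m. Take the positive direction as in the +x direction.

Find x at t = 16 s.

-522 m

On each constant-a segment, Δv = aΔt and Δx = v₀Δt + ½aΔt²; chain segment to segment.
0–6 s: v starts -2 m/s; Δx = -2·6 + ½·-4·6² = -84 m; v ends -26 m/s.
6–12 s: v starts -26 m/s; Δx = -26·6 + ½·-5·6² = -246 m; v ends -56 m/s.
12–16 s: v starts -56 m/s; Δx = -56·4 + ½·3·4² = -200 m; v ends -44 m/s.
x(16) = 8 + Σ Δx = -522 m.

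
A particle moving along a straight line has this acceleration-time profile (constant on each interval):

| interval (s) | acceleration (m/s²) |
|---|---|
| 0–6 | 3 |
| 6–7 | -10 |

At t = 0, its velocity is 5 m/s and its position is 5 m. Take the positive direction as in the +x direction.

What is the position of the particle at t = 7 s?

On each constant-a segment, Δv = aΔt and Δx = v₀Δt + ½aΔt²; chain segment to segment.
0–6 s: v starts 5 m/s; Δx = 5·6 + ½·3·6² = 84 m; v ends 23 m/s.
6–7 s: v starts 23 m/s; Δx = 23·1 + ½·-10·1² = 18 m; v ends 13 m/s.
x(7) = 5 + Σ Δx = 107 m.

107 m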